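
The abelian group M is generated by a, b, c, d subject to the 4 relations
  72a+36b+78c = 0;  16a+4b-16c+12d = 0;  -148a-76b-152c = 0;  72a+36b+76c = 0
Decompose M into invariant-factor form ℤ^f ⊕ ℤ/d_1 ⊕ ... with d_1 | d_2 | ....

rank_ℚ(R)=4; free=4−4=0
SNF(R) diag = [2, 4, 12, 36] → torsion [2, 4, 12, 36]

Answer: M ≅ ℤ/2 ⊕ ℤ/4 ⊕ ℤ/12 ⊕ ℤ/36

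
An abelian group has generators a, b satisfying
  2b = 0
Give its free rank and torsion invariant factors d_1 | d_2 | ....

Answer: M ≅ ℤ^1 ⊕ ℤ/2

Derivation:
rank_ℚ(R)=1; free=2−1=1
SNF(R) diag = [2] → torsion [2]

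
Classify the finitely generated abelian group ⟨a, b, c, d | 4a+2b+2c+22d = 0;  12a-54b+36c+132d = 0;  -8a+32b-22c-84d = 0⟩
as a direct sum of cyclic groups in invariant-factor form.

Answer: M ≅ ℤ^1 ⊕ ℤ/2 ⊕ ℤ/2 ⊕ ℤ/6

Derivation:
rank_ℚ(R)=3; free=4−3=1
SNF(R) diag = [2, 2, 6] → torsion [2, 2, 6]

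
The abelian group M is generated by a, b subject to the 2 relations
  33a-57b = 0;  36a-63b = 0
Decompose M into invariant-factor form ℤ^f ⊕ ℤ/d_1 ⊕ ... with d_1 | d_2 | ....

rank_ℚ(R)=2; free=2−2=0
SNF(R) diag = [3, 9] → torsion [3, 9]

Answer: M ≅ ℤ/3 ⊕ ℤ/9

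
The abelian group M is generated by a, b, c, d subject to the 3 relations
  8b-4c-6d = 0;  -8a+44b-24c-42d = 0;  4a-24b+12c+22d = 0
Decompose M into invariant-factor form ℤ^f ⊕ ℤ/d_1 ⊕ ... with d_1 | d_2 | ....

rank_ℚ(R)=3; free=4−3=1
SNF(R) diag = [2, 4, 4] → torsion [2, 4, 4]

Answer: M ≅ ℤ^1 ⊕ ℤ/2 ⊕ ℤ/4 ⊕ ℤ/4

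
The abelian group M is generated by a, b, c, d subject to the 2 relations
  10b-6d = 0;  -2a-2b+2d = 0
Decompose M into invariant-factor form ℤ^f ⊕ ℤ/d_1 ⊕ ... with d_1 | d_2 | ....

rank_ℚ(R)=2; free=4−2=2
SNF(R) diag = [2, 2] → torsion [2, 2]

Answer: M ≅ ℤ^2 ⊕ ℤ/2 ⊕ ℤ/2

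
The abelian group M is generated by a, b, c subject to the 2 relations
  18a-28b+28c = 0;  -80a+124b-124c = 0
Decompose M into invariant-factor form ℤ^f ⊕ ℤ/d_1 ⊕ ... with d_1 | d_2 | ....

Answer: M ≅ ℤ^1 ⊕ ℤ/2 ⊕ ℤ/4

Derivation:
rank_ℚ(R)=2; free=3−2=1
SNF(R) diag = [2, 4] → torsion [2, 4]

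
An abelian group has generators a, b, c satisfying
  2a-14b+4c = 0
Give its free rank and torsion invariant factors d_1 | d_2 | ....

Answer: M ≅ ℤ^2 ⊕ ℤ/2

Derivation:
rank_ℚ(R)=1; free=3−1=2
SNF(R) diag = [2] → torsion [2]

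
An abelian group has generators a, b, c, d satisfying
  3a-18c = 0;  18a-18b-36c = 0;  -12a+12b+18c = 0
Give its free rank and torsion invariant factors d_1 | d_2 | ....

Answer: M ≅ ℤ^1 ⊕ ℤ/3 ⊕ ℤ/6 ⊕ ℤ/18

Derivation:
rank_ℚ(R)=3; free=4−3=1
SNF(R) diag = [3, 6, 18] → torsion [3, 6, 18]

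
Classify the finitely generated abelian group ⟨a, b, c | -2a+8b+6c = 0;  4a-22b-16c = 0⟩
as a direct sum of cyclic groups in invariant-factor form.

Answer: M ≅ ℤ^1 ⊕ ℤ/2 ⊕ ℤ/2

Derivation:
rank_ℚ(R)=2; free=3−2=1
SNF(R) diag = [2, 2] → torsion [2, 2]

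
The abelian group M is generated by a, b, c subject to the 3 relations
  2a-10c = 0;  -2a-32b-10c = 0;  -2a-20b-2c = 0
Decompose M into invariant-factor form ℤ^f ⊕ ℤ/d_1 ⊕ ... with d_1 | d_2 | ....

Answer: M ≅ ℤ/2 ⊕ ℤ/4 ⊕ ℤ/4

Derivation:
rank_ℚ(R)=3; free=3−3=0
SNF(R) diag = [2, 4, 4] → torsion [2, 4, 4]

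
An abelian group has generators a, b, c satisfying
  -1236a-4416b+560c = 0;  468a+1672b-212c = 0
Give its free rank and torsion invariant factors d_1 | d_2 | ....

rank_ℚ(R)=2; free=3−2=1
SNF(R) diag = [4, 4] → torsion [4, 4]

Answer: M ≅ ℤ^1 ⊕ ℤ/4 ⊕ ℤ/4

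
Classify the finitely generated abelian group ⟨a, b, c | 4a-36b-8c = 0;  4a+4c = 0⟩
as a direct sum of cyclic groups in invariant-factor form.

rank_ℚ(R)=2; free=3−2=1
SNF(R) diag = [4, 12] → torsion [4, 12]

Answer: M ≅ ℤ^1 ⊕ ℤ/4 ⊕ ℤ/12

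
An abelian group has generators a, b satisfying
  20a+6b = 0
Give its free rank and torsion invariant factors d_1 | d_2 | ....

Answer: M ≅ ℤ^1 ⊕ ℤ/2

Derivation:
rank_ℚ(R)=1; free=2−1=1
SNF(R) diag = [2] → torsion [2]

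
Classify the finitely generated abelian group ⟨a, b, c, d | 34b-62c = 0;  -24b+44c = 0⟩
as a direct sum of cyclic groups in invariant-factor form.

rank_ℚ(R)=2; free=4−2=2
SNF(R) diag = [2, 4] → torsion [2, 4]

Answer: M ≅ ℤ^2 ⊕ ℤ/2 ⊕ ℤ/4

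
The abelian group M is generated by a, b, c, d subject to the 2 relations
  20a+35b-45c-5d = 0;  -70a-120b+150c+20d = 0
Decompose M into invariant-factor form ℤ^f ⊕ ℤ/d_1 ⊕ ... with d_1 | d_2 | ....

rank_ℚ(R)=2; free=4−2=2
SNF(R) diag = [5, 10] → torsion [5, 10]

Answer: M ≅ ℤ^2 ⊕ ℤ/5 ⊕ ℤ/10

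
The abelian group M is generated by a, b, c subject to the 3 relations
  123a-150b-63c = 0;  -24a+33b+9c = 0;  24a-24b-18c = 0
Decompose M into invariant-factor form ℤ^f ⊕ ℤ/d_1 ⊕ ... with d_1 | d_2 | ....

rank_ℚ(R)=3; free=3−3=0
SNF(R) diag = [3, 9, 18] → torsion [3, 9, 18]

Answer: M ≅ ℤ/3 ⊕ ℤ/9 ⊕ ℤ/18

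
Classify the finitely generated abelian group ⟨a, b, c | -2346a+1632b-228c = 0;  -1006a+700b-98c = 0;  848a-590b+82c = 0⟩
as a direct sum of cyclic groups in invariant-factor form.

Answer: M ≅ ℤ/2 ⊕ ℤ/6 ⊕ ℤ/18

Derivation:
rank_ℚ(R)=3; free=3−3=0
SNF(R) diag = [2, 6, 18] → torsion [2, 6, 18]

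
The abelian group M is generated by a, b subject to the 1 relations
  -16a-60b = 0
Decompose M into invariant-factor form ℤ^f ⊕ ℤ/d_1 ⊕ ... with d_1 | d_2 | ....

rank_ℚ(R)=1; free=2−1=1
SNF(R) diag = [4] → torsion [4]

Answer: M ≅ ℤ^1 ⊕ ℤ/4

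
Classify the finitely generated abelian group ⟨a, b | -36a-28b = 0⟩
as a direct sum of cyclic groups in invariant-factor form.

rank_ℚ(R)=1; free=2−1=1
SNF(R) diag = [4] → torsion [4]

Answer: M ≅ ℤ^1 ⊕ ℤ/4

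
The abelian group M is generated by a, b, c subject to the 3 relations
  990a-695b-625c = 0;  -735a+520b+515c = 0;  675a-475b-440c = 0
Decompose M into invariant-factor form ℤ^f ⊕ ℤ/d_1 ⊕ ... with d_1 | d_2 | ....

Answer: M ≅ ℤ/5 ⊕ ℤ/15 ⊕ ℤ/30

Derivation:
rank_ℚ(R)=3; free=3−3=0
SNF(R) diag = [5, 15, 30] → torsion [5, 15, 30]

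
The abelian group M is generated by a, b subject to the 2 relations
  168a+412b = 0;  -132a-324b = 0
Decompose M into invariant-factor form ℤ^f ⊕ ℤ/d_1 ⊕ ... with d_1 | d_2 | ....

rank_ℚ(R)=2; free=2−2=0
SNF(R) diag = [4, 12] → torsion [4, 12]

Answer: M ≅ ℤ/4 ⊕ ℤ/12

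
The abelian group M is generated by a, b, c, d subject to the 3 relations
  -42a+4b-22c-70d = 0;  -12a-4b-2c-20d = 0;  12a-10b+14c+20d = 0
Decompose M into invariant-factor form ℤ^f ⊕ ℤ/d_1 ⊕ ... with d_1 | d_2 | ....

Answer: M ≅ ℤ^1 ⊕ ℤ/2 ⊕ ℤ/2 ⊕ ℤ/6

Derivation:
rank_ℚ(R)=3; free=4−3=1
SNF(R) diag = [2, 2, 6] → torsion [2, 2, 6]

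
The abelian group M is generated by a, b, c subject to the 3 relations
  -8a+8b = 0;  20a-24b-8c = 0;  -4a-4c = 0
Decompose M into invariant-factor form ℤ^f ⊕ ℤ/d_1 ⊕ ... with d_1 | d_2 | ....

Answer: M ≅ ℤ/4 ⊕ ℤ/4 ⊕ ℤ/8

Derivation:
rank_ℚ(R)=3; free=3−3=0
SNF(R) diag = [4, 4, 8] → torsion [4, 4, 8]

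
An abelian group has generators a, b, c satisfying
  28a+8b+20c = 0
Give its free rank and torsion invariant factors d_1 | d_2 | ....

Answer: M ≅ ℤ^2 ⊕ ℤ/4

Derivation:
rank_ℚ(R)=1; free=3−1=2
SNF(R) diag = [4] → torsion [4]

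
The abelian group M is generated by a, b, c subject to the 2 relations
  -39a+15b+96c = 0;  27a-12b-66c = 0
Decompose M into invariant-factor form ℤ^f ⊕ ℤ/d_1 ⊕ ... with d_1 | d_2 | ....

rank_ℚ(R)=2; free=3−2=1
SNF(R) diag = [3, 3] → torsion [3, 3]

Answer: M ≅ ℤ^1 ⊕ ℤ/3 ⊕ ℤ/3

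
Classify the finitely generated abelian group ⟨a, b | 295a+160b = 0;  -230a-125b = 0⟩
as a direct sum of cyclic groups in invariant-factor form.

Answer: M ≅ ℤ/5 ⊕ ℤ/15

Derivation:
rank_ℚ(R)=2; free=2−2=0
SNF(R) diag = [5, 15] → torsion [5, 15]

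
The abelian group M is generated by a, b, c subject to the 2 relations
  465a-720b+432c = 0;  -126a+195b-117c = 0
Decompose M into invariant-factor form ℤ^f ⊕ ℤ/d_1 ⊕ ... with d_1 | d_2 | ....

rank_ℚ(R)=2; free=3−2=1
SNF(R) diag = [3, 3] → torsion [3, 3]

Answer: M ≅ ℤ^1 ⊕ ℤ/3 ⊕ ℤ/3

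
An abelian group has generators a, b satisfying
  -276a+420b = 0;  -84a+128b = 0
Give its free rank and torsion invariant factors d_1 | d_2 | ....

rank_ℚ(R)=2; free=2−2=0
SNF(R) diag = [4, 12] → torsion [4, 12]

Answer: M ≅ ℤ/4 ⊕ ℤ/12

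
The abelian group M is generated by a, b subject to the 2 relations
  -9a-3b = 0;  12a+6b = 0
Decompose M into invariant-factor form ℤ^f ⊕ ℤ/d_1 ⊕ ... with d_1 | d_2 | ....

Answer: M ≅ ℤ/3 ⊕ ℤ/6

Derivation:
rank_ℚ(R)=2; free=2−2=0
SNF(R) diag = [3, 6] → torsion [3, 6]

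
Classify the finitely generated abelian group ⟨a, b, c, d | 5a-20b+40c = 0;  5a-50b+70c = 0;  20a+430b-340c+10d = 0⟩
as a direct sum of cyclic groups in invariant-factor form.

rank_ℚ(R)=3; free=4−3=1
SNF(R) diag = [5, 10, 30] → torsion [5, 10, 30]

Answer: M ≅ ℤ^1 ⊕ ℤ/5 ⊕ ℤ/10 ⊕ ℤ/30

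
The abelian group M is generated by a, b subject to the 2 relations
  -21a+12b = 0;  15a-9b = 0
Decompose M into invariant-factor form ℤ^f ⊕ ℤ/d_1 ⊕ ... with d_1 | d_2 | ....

rank_ℚ(R)=2; free=2−2=0
SNF(R) diag = [3, 3] → torsion [3, 3]

Answer: M ≅ ℤ/3 ⊕ ℤ/3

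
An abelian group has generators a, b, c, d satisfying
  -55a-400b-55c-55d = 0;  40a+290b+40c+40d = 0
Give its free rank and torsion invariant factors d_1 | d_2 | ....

Answer: M ≅ ℤ^2 ⊕ ℤ/5 ⊕ ℤ/10

Derivation:
rank_ℚ(R)=2; free=4−2=2
SNF(R) diag = [5, 10] → torsion [5, 10]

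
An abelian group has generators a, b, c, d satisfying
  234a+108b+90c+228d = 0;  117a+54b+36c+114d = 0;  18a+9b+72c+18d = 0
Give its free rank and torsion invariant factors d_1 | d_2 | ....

rank_ℚ(R)=3; free=4−3=1
SNF(R) diag = [3, 9, 18] → torsion [3, 9, 18]

Answer: M ≅ ℤ^1 ⊕ ℤ/3 ⊕ ℤ/9 ⊕ ℤ/18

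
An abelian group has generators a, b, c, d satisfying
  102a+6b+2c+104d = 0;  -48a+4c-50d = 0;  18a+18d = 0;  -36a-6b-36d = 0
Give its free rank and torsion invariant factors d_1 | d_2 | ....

rank_ℚ(R)=4; free=4−4=0
SNF(R) diag = [2, 6, 6, 18] → torsion [2, 6, 6, 18]

Answer: M ≅ ℤ/2 ⊕ ℤ/6 ⊕ ℤ/6 ⊕ ℤ/18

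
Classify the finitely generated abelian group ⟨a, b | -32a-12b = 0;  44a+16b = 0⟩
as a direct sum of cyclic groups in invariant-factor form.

rank_ℚ(R)=2; free=2−2=0
SNF(R) diag = [4, 4] → torsion [4, 4]

Answer: M ≅ ℤ/4 ⊕ ℤ/4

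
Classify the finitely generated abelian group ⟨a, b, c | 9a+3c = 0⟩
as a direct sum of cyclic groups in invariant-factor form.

rank_ℚ(R)=1; free=3−1=2
SNF(R) diag = [3] → torsion [3]

Answer: M ≅ ℤ^2 ⊕ ℤ/3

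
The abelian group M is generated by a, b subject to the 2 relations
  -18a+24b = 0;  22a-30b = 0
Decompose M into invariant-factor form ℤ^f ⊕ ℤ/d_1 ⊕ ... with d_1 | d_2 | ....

Answer: M ≅ ℤ/2 ⊕ ℤ/6

Derivation:
rank_ℚ(R)=2; free=2−2=0
SNF(R) diag = [2, 6] → torsion [2, 6]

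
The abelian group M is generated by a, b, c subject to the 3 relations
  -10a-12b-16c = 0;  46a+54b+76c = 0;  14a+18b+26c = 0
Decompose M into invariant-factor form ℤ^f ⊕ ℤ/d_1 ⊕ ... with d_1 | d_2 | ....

rank_ℚ(R)=3; free=3−3=0
SNF(R) diag = [2, 6, 6] → torsion [2, 6, 6]

Answer: M ≅ ℤ/2 ⊕ ℤ/6 ⊕ ℤ/6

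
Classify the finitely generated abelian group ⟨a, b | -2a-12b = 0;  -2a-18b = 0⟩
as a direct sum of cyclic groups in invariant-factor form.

rank_ℚ(R)=2; free=2−2=0
SNF(R) diag = [2, 6] → torsion [2, 6]

Answer: M ≅ ℤ/2 ⊕ ℤ/6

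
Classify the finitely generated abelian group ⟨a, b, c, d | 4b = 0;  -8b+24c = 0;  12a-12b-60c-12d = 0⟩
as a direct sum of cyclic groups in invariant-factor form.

Answer: M ≅ ℤ^1 ⊕ ℤ/4 ⊕ ℤ/12 ⊕ ℤ/24

Derivation:
rank_ℚ(R)=3; free=4−3=1
SNF(R) diag = [4, 12, 24] → torsion [4, 12, 24]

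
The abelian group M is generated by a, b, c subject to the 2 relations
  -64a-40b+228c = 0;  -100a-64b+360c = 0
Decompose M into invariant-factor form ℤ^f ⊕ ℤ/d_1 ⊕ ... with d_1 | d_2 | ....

Answer: M ≅ ℤ^1 ⊕ ℤ/4 ⊕ ℤ/12

Derivation:
rank_ℚ(R)=2; free=3−2=1
SNF(R) diag = [4, 12] → torsion [4, 12]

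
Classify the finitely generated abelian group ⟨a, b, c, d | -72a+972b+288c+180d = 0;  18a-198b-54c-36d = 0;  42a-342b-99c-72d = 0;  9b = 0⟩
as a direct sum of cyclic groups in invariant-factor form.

rank_ℚ(R)=4; free=4−4=0
SNF(R) diag = [3, 9, 18, 36] → torsion [3, 9, 18, 36]

Answer: M ≅ ℤ/3 ⊕ ℤ/9 ⊕ ℤ/18 ⊕ ℤ/36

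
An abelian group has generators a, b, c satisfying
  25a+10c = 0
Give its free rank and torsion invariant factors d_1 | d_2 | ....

rank_ℚ(R)=1; free=3−1=2
SNF(R) diag = [5] → torsion [5]

Answer: M ≅ ℤ^2 ⊕ ℤ/5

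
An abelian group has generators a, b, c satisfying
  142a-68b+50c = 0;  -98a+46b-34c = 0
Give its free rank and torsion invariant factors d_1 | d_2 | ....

rank_ℚ(R)=2; free=3−2=1
SNF(R) diag = [2, 6] → torsion [2, 6]

Answer: M ≅ ℤ^1 ⊕ ℤ/2 ⊕ ℤ/6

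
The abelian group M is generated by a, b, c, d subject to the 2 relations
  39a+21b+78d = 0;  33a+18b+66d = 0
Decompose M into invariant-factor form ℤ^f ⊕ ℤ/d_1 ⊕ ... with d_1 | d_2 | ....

rank_ℚ(R)=2; free=4−2=2
SNF(R) diag = [3, 3] → torsion [3, 3]

Answer: M ≅ ℤ^2 ⊕ ℤ/3 ⊕ ℤ/3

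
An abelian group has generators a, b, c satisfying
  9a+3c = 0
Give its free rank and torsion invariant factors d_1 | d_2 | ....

Answer: M ≅ ℤ^2 ⊕ ℤ/3

Derivation:
rank_ℚ(R)=1; free=3−1=2
SNF(R) diag = [3] → torsion [3]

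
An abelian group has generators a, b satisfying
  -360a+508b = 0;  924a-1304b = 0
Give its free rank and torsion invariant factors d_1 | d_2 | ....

rank_ℚ(R)=2; free=2−2=0
SNF(R) diag = [4, 12] → torsion [4, 12]

Answer: M ≅ ℤ/4 ⊕ ℤ/12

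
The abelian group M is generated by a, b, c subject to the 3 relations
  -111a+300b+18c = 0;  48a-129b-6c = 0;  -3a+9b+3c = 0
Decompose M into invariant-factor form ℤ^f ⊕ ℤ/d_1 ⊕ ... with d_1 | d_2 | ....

Answer: M ≅ ℤ/3 ⊕ ℤ/3 ⊕ ℤ/3

Derivation:
rank_ℚ(R)=3; free=3−3=0
SNF(R) diag = [3, 3, 3] → torsion [3, 3, 3]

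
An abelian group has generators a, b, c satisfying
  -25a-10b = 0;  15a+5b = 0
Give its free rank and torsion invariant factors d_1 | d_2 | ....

Answer: M ≅ ℤ^1 ⊕ ℤ/5 ⊕ ℤ/5

Derivation:
rank_ℚ(R)=2; free=3−2=1
SNF(R) diag = [5, 5] → torsion [5, 5]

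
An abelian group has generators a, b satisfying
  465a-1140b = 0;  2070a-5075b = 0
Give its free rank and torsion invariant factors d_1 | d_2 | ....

rank_ℚ(R)=2; free=2−2=0
SNF(R) diag = [5, 15] → torsion [5, 15]

Answer: M ≅ ℤ/5 ⊕ ℤ/15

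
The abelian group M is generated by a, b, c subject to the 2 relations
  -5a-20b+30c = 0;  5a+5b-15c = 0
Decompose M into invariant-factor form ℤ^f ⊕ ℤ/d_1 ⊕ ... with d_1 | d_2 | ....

rank_ℚ(R)=2; free=3−2=1
SNF(R) diag = [5, 15] → torsion [5, 15]

Answer: M ≅ ℤ^1 ⊕ ℤ/5 ⊕ ℤ/15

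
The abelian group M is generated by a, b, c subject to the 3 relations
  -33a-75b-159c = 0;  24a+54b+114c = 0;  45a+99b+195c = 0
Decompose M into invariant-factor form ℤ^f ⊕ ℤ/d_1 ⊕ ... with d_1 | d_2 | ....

rank_ℚ(R)=3; free=3−3=0
SNF(R) diag = [3, 6, 12] → torsion [3, 6, 12]

Answer: M ≅ ℤ/3 ⊕ ℤ/6 ⊕ ℤ/12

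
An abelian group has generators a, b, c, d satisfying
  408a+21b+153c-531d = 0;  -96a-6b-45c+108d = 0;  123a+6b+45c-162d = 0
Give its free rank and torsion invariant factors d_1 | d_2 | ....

Answer: M ≅ ℤ^1 ⊕ ℤ/3 ⊕ ℤ/9 ⊕ ℤ/27

Derivation:
rank_ℚ(R)=3; free=4−3=1
SNF(R) diag = [3, 9, 27] → torsion [3, 9, 27]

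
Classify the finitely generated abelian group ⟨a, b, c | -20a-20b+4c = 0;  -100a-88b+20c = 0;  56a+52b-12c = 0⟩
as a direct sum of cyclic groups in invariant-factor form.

Answer: M ≅ ℤ/4 ⊕ ℤ/4 ⊕ ℤ/12

Derivation:
rank_ℚ(R)=3; free=3−3=0
SNF(R) diag = [4, 4, 12] → torsion [4, 4, 12]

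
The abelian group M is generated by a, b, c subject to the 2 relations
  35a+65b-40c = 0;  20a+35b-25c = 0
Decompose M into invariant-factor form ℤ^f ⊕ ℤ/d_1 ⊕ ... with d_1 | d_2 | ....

rank_ℚ(R)=2; free=3−2=1
SNF(R) diag = [5, 15] → torsion [5, 15]

Answer: M ≅ ℤ^1 ⊕ ℤ/5 ⊕ ℤ/15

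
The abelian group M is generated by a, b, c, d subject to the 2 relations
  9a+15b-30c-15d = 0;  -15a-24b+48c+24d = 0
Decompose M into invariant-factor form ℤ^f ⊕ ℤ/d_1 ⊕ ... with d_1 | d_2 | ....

Answer: M ≅ ℤ^2 ⊕ ℤ/3 ⊕ ℤ/3

Derivation:
rank_ℚ(R)=2; free=4−2=2
SNF(R) diag = [3, 3] → torsion [3, 3]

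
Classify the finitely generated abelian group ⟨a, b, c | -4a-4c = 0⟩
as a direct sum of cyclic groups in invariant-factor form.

Answer: M ≅ ℤ^2 ⊕ ℤ/4

Derivation:
rank_ℚ(R)=1; free=3−1=2
SNF(R) diag = [4] → torsion [4]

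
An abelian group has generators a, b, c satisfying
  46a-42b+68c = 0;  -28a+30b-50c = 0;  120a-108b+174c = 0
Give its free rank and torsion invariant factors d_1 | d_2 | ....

rank_ℚ(R)=3; free=3−3=0
SNF(R) diag = [2, 6, 6] → torsion [2, 6, 6]

Answer: M ≅ ℤ/2 ⊕ ℤ/6 ⊕ ℤ/6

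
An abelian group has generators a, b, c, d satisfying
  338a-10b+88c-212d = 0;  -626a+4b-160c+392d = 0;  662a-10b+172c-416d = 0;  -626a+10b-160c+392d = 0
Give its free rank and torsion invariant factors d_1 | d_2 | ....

Answer: M ≅ ℤ/2 ⊕ ℤ/6 ⊕ ℤ/12 ⊕ ℤ/36

Derivation:
rank_ℚ(R)=4; free=4−4=0
SNF(R) diag = [2, 6, 12, 36] → torsion [2, 6, 12, 36]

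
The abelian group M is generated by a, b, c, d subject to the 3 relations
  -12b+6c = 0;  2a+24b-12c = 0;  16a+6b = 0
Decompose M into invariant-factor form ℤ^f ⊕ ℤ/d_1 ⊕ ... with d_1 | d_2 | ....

Answer: M ≅ ℤ^1 ⊕ ℤ/2 ⊕ ℤ/6 ⊕ ℤ/6

Derivation:
rank_ℚ(R)=3; free=4−3=1
SNF(R) diag = [2, 6, 6] → torsion [2, 6, 6]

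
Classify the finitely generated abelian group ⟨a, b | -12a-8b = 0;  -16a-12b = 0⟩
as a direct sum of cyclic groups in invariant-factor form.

rank_ℚ(R)=2; free=2−2=0
SNF(R) diag = [4, 4] → torsion [4, 4]

Answer: M ≅ ℤ/4 ⊕ ℤ/4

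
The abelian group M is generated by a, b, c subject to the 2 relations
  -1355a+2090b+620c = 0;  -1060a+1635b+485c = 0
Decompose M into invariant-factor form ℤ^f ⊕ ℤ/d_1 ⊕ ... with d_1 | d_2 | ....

Answer: M ≅ ℤ^1 ⊕ ℤ/5 ⊕ ℤ/5

Derivation:
rank_ℚ(R)=2; free=3−2=1
SNF(R) diag = [5, 5] → torsion [5, 5]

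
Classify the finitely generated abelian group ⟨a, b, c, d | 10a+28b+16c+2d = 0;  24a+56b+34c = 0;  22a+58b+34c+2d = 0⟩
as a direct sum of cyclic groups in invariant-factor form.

rank_ℚ(R)=3; free=4−3=1
SNF(R) diag = [2, 2, 6] → torsion [2, 2, 6]

Answer: M ≅ ℤ^1 ⊕ ℤ/2 ⊕ ℤ/2 ⊕ ℤ/6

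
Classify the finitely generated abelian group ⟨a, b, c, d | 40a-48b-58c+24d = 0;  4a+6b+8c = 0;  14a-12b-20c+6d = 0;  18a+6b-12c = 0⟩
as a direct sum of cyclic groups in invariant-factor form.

rank_ℚ(R)=4; free=4−4=0
SNF(R) diag = [2, 6, 6, 6] → torsion [2, 6, 6, 6]

Answer: M ≅ ℤ/2 ⊕ ℤ/6 ⊕ ℤ/6 ⊕ ℤ/6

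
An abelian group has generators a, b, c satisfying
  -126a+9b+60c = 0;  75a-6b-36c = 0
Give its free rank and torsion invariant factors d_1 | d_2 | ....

rank_ℚ(R)=2; free=3−2=1
SNF(R) diag = [3, 3] → torsion [3, 3]

Answer: M ≅ ℤ^1 ⊕ ℤ/3 ⊕ ℤ/3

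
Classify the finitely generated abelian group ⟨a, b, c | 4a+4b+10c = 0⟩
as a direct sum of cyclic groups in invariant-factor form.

rank_ℚ(R)=1; free=3−1=2
SNF(R) diag = [2] → torsion [2]

Answer: M ≅ ℤ^2 ⊕ ℤ/2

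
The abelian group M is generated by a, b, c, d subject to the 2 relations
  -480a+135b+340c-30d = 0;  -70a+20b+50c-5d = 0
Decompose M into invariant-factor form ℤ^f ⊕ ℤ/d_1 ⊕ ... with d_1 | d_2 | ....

rank_ℚ(R)=2; free=4−2=2
SNF(R) diag = [5, 5] → torsion [5, 5]

Answer: M ≅ ℤ^2 ⊕ ℤ/5 ⊕ ℤ/5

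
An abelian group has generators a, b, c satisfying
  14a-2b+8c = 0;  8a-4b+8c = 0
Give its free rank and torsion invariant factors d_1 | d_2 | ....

rank_ℚ(R)=2; free=3−2=1
SNF(R) diag = [2, 4] → torsion [2, 4]

Answer: M ≅ ℤ^1 ⊕ ℤ/2 ⊕ ℤ/4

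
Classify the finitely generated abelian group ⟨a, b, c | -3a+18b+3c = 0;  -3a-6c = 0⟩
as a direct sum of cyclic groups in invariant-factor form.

rank_ℚ(R)=2; free=3−2=1
SNF(R) diag = [3, 9] → torsion [3, 9]

Answer: M ≅ ℤ^1 ⊕ ℤ/3 ⊕ ℤ/9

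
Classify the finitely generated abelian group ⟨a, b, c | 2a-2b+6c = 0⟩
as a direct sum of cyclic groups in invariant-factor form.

Answer: M ≅ ℤ^2 ⊕ ℤ/2

Derivation:
rank_ℚ(R)=1; free=3−1=2
SNF(R) diag = [2] → torsion [2]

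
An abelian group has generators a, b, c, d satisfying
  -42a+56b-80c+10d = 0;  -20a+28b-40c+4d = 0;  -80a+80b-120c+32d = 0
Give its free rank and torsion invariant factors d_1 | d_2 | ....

Answer: M ≅ ℤ^1 ⊕ ℤ/2 ⊕ ℤ/4 ⊕ ℤ/8

Derivation:
rank_ℚ(R)=3; free=4−3=1
SNF(R) diag = [2, 4, 8] → torsion [2, 4, 8]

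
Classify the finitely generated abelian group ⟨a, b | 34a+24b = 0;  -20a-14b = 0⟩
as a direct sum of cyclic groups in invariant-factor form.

rank_ℚ(R)=2; free=2−2=0
SNF(R) diag = [2, 2] → torsion [2, 2]

Answer: M ≅ ℤ/2 ⊕ ℤ/2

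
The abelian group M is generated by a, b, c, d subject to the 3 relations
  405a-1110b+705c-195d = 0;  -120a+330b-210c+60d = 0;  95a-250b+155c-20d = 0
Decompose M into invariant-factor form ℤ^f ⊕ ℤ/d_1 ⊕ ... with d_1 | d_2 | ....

Answer: M ≅ ℤ^1 ⊕ ℤ/5 ⊕ ℤ/15 ⊕ ℤ/30

Derivation:
rank_ℚ(R)=3; free=4−3=1
SNF(R) diag = [5, 15, 30] → torsion [5, 15, 30]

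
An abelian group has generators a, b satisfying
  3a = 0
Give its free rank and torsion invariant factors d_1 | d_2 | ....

rank_ℚ(R)=1; free=2−1=1
SNF(R) diag = [3] → torsion [3]

Answer: M ≅ ℤ^1 ⊕ ℤ/3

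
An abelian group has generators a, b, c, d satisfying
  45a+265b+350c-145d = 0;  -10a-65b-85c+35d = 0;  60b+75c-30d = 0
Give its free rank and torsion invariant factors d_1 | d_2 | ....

rank_ℚ(R)=3; free=4−3=1
SNF(R) diag = [5, 5, 15] → torsion [5, 5, 15]

Answer: M ≅ ℤ^1 ⊕ ℤ/5 ⊕ ℤ/5 ⊕ ℤ/15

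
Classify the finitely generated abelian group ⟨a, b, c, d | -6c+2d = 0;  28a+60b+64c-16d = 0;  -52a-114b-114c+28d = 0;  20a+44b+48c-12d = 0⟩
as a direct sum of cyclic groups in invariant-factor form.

rank_ℚ(R)=4; free=4−4=0
SNF(R) diag = [2, 2, 4, 4] → torsion [2, 2, 4, 4]

Answer: M ≅ ℤ/2 ⊕ ℤ/2 ⊕ ℤ/4 ⊕ ℤ/4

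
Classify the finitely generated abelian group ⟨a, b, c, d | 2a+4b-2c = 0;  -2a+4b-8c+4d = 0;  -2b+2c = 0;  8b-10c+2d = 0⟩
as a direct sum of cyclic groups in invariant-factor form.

rank_ℚ(R)=4; free=4−4=0
SNF(R) diag = [2, 2, 2, 2] → torsion [2, 2, 2, 2]

Answer: M ≅ ℤ/2 ⊕ ℤ/2 ⊕ ℤ/2 ⊕ ℤ/2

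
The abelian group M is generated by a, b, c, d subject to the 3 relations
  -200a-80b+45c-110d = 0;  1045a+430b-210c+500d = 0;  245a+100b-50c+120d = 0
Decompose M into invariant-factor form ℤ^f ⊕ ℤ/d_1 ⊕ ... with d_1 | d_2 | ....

rank_ℚ(R)=3; free=4−3=1
SNF(R) diag = [5, 5, 10] → torsion [5, 5, 10]

Answer: M ≅ ℤ^1 ⊕ ℤ/5 ⊕ ℤ/5 ⊕ ℤ/10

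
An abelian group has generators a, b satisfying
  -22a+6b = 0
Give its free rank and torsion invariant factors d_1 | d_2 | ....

Answer: M ≅ ℤ^1 ⊕ ℤ/2

Derivation:
rank_ℚ(R)=1; free=2−1=1
SNF(R) diag = [2] → torsion [2]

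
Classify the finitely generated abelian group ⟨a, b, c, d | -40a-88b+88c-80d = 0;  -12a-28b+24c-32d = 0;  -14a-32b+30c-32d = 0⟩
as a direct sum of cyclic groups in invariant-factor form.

Answer: M ≅ ℤ^1 ⊕ ℤ/2 ⊕ ℤ/4 ⊕ ℤ/8

Derivation:
rank_ℚ(R)=3; free=4−3=1
SNF(R) diag = [2, 4, 8] → torsion [2, 4, 8]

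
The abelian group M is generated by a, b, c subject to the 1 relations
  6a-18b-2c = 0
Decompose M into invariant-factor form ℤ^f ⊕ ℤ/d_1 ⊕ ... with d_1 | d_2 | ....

rank_ℚ(R)=1; free=3−1=2
SNF(R) diag = [2] → torsion [2]

Answer: M ≅ ℤ^2 ⊕ ℤ/2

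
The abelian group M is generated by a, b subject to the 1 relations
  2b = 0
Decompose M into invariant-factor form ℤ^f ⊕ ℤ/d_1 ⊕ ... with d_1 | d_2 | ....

Answer: M ≅ ℤ^1 ⊕ ℤ/2

Derivation:
rank_ℚ(R)=1; free=2−1=1
SNF(R) diag = [2] → torsion [2]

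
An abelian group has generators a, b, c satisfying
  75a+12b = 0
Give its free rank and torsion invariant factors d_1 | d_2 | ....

rank_ℚ(R)=1; free=3−1=2
SNF(R) diag = [3] → torsion [3]

Answer: M ≅ ℤ^2 ⊕ ℤ/3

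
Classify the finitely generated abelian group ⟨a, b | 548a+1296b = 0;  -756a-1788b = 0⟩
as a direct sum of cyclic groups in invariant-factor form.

Answer: M ≅ ℤ/4 ⊕ ℤ/12

Derivation:
rank_ℚ(R)=2; free=2−2=0
SNF(R) diag = [4, 12] → torsion [4, 12]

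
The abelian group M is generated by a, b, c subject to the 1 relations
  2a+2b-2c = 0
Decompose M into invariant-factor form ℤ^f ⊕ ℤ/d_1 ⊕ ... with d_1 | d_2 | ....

Answer: M ≅ ℤ^2 ⊕ ℤ/2

Derivation:
rank_ℚ(R)=1; free=3−1=2
SNF(R) diag = [2] → torsion [2]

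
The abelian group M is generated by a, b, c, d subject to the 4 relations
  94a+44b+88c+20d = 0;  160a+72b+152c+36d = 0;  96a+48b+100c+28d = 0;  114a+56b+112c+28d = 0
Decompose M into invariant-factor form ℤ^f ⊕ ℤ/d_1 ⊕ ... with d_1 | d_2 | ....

Answer: M ≅ ℤ/2 ⊕ ℤ/4 ⊕ ℤ/4 ⊕ ℤ/12

Derivation:
rank_ℚ(R)=4; free=4−4=0
SNF(R) diag = [2, 4, 4, 12] → torsion [2, 4, 4, 12]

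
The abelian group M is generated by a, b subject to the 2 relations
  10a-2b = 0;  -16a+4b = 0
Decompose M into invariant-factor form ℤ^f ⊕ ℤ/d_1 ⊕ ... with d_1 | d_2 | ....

Answer: M ≅ ℤ/2 ⊕ ℤ/4

Derivation:
rank_ℚ(R)=2; free=2−2=0
SNF(R) diag = [2, 4] → torsion [2, 4]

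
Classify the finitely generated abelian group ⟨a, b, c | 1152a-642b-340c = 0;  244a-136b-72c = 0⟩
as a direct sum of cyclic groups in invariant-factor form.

Answer: M ≅ ℤ^1 ⊕ ℤ/2 ⊕ ℤ/4

Derivation:
rank_ℚ(R)=2; free=3−2=1
SNF(R) diag = [2, 4] → torsion [2, 4]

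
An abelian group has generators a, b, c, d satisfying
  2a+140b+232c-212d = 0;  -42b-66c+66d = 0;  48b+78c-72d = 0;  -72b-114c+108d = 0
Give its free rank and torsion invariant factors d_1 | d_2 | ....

rank_ℚ(R)=4; free=4−4=0
SNF(R) diag = [2, 6, 6, 12] → torsion [2, 6, 6, 12]

Answer: M ≅ ℤ/2 ⊕ ℤ/6 ⊕ ℤ/6 ⊕ ℤ/12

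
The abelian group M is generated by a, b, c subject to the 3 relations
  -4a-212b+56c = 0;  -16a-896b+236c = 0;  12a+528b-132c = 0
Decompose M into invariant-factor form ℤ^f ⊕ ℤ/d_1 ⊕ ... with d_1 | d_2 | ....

rank_ℚ(R)=3; free=3−3=0
SNF(R) diag = [4, 12, 36] → torsion [4, 12, 36]

Answer: M ≅ ℤ/4 ⊕ ℤ/12 ⊕ ℤ/36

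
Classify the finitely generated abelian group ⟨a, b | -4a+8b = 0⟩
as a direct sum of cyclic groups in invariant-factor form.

Answer: M ≅ ℤ^1 ⊕ ℤ/4

Derivation:
rank_ℚ(R)=1; free=2−1=1
SNF(R) diag = [4] → torsion [4]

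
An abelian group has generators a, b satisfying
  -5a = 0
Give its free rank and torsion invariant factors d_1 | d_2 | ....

Answer: M ≅ ℤ^1 ⊕ ℤ/5

Derivation:
rank_ℚ(R)=1; free=2−1=1
SNF(R) diag = [5] → torsion [5]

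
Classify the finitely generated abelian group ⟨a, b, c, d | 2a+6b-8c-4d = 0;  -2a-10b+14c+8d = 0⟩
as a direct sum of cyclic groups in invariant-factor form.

Answer: M ≅ ℤ^2 ⊕ ℤ/2 ⊕ ℤ/2

Derivation:
rank_ℚ(R)=2; free=4−2=2
SNF(R) diag = [2, 2] → torsion [2, 2]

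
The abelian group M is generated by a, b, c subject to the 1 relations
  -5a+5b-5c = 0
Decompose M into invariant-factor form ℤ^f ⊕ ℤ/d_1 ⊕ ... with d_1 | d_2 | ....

Answer: M ≅ ℤ^2 ⊕ ℤ/5

Derivation:
rank_ℚ(R)=1; free=3−1=2
SNF(R) diag = [5] → torsion [5]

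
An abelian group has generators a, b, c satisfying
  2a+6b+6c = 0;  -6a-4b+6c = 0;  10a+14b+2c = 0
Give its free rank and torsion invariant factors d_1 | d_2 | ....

rank_ℚ(R)=3; free=3−3=0
SNF(R) diag = [2, 2, 4] → torsion [2, 2, 4]

Answer: M ≅ ℤ/2 ⊕ ℤ/2 ⊕ ℤ/4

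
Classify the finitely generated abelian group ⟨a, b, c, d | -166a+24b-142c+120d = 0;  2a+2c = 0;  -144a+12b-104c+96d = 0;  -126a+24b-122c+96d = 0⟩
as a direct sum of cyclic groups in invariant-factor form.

rank_ℚ(R)=4; free=4−4=0
SNF(R) diag = [2, 4, 12, 24] → torsion [2, 4, 12, 24]

Answer: M ≅ ℤ/2 ⊕ ℤ/4 ⊕ ℤ/12 ⊕ ℤ/24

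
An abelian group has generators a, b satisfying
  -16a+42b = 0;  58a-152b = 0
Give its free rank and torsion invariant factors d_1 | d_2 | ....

rank_ℚ(R)=2; free=2−2=0
SNF(R) diag = [2, 2] → torsion [2, 2]

Answer: M ≅ ℤ/2 ⊕ ℤ/2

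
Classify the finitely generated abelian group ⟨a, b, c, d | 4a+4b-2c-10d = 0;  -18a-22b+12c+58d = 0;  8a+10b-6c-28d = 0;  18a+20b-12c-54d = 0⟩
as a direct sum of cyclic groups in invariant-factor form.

rank_ℚ(R)=4; free=4−4=0
SNF(R) diag = [2, 2, 2, 2] → torsion [2, 2, 2, 2]

Answer: M ≅ ℤ/2 ⊕ ℤ/2 ⊕ ℤ/2 ⊕ ℤ/2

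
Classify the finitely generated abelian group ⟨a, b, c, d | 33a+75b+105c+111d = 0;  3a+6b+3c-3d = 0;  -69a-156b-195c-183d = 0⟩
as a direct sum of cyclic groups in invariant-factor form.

rank_ℚ(R)=3; free=4−3=1
SNF(R) diag = [3, 9, 18] → torsion [3, 9, 18]

Answer: M ≅ ℤ^1 ⊕ ℤ/3 ⊕ ℤ/9 ⊕ ℤ/18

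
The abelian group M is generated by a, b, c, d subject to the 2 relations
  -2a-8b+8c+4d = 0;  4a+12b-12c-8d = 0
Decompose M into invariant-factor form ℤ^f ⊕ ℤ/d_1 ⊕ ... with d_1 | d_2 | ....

rank_ℚ(R)=2; free=4−2=2
SNF(R) diag = [2, 4] → torsion [2, 4]

Answer: M ≅ ℤ^2 ⊕ ℤ/2 ⊕ ℤ/4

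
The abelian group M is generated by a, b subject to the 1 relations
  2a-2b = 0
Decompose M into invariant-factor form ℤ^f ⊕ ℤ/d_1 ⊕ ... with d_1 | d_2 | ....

rank_ℚ(R)=1; free=2−1=1
SNF(R) diag = [2] → torsion [2]

Answer: M ≅ ℤ^1 ⊕ ℤ/2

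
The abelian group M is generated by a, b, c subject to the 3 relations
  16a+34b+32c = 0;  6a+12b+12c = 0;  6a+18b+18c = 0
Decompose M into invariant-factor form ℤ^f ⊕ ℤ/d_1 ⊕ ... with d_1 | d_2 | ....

Answer: M ≅ ℤ/2 ⊕ ℤ/6 ⊕ ℤ/6

Derivation:
rank_ℚ(R)=3; free=3−3=0
SNF(R) diag = [2, 6, 6] → torsion [2, 6, 6]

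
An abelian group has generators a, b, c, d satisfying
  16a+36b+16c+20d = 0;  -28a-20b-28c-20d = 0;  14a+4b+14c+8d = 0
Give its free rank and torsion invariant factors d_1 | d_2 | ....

Answer: M ≅ ℤ^1 ⊕ ℤ/2 ⊕ ℤ/4 ⊕ ℤ/8

Derivation:
rank_ℚ(R)=3; free=4−3=1
SNF(R) diag = [2, 4, 8] → torsion [2, 4, 8]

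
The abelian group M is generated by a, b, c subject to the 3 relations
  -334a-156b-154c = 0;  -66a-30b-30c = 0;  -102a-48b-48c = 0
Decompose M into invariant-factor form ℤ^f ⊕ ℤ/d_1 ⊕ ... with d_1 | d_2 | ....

rank_ℚ(R)=3; free=3−3=0
SNF(R) diag = [2, 6, 18] → torsion [2, 6, 18]

Answer: M ≅ ℤ/2 ⊕ ℤ/6 ⊕ ℤ/18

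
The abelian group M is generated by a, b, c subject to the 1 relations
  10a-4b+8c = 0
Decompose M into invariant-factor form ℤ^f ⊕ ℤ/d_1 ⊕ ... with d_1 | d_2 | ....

rank_ℚ(R)=1; free=3−1=2
SNF(R) diag = [2] → torsion [2]

Answer: M ≅ ℤ^2 ⊕ ℤ/2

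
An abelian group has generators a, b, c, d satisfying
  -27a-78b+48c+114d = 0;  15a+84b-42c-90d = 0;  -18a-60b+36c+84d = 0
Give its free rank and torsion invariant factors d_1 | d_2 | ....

rank_ℚ(R)=3; free=4−3=1
SNF(R) diag = [3, 6, 12] → torsion [3, 6, 12]

Answer: M ≅ ℤ^1 ⊕ ℤ/3 ⊕ ℤ/6 ⊕ ℤ/12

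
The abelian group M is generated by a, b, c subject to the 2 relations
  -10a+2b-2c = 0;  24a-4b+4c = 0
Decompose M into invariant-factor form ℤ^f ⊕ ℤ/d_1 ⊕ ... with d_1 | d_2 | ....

Answer: M ≅ ℤ^1 ⊕ ℤ/2 ⊕ ℤ/4

Derivation:
rank_ℚ(R)=2; free=3−2=1
SNF(R) diag = [2, 4] → torsion [2, 4]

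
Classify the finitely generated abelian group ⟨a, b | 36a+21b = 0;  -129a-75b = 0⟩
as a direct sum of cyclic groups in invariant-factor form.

rank_ℚ(R)=2; free=2−2=0
SNF(R) diag = [3, 3] → torsion [3, 3]

Answer: M ≅ ℤ/3 ⊕ ℤ/3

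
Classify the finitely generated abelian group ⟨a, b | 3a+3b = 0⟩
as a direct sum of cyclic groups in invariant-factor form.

Answer: M ≅ ℤ^1 ⊕ ℤ/3

Derivation:
rank_ℚ(R)=1; free=2−1=1
SNF(R) diag = [3] → torsion [3]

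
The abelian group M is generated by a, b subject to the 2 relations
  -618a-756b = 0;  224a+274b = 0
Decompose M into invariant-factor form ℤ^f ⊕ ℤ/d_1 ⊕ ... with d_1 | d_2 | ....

rank_ℚ(R)=2; free=2−2=0
SNF(R) diag = [2, 6] → torsion [2, 6]

Answer: M ≅ ℤ/2 ⊕ ℤ/6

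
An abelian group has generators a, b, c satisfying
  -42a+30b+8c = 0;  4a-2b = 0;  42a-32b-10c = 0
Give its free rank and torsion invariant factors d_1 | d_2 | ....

rank_ℚ(R)=3; free=3−3=0
SNF(R) diag = [2, 2, 2] → torsion [2, 2, 2]

Answer: M ≅ ℤ/2 ⊕ ℤ/2 ⊕ ℤ/2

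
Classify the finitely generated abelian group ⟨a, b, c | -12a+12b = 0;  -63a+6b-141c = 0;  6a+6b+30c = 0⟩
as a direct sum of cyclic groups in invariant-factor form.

rank_ℚ(R)=3; free=3−3=0
SNF(R) diag = [3, 6, 12] → torsion [3, 6, 12]

Answer: M ≅ ℤ/3 ⊕ ℤ/6 ⊕ ℤ/12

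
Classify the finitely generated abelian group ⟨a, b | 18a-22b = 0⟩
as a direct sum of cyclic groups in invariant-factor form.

rank_ℚ(R)=1; free=2−1=1
SNF(R) diag = [2] → torsion [2]

Answer: M ≅ ℤ^1 ⊕ ℤ/2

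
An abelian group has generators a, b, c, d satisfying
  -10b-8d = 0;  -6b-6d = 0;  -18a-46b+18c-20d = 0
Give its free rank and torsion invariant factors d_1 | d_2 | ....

rank_ℚ(R)=3; free=4−3=1
SNF(R) diag = [2, 6, 18] → torsion [2, 6, 18]

Answer: M ≅ ℤ^1 ⊕ ℤ/2 ⊕ ℤ/6 ⊕ ℤ/18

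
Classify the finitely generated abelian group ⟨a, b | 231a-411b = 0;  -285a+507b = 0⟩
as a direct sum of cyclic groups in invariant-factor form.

rank_ℚ(R)=2; free=2−2=0
SNF(R) diag = [3, 6] → torsion [3, 6]

Answer: M ≅ ℤ/3 ⊕ ℤ/6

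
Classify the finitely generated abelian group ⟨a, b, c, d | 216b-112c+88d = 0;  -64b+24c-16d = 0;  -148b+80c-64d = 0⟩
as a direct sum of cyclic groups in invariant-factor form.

Answer: M ≅ ℤ^1 ⊕ ℤ/4 ⊕ ℤ/8 ⊕ ℤ/8

Derivation:
rank_ℚ(R)=3; free=4−3=1
SNF(R) diag = [4, 8, 8] → torsion [4, 8, 8]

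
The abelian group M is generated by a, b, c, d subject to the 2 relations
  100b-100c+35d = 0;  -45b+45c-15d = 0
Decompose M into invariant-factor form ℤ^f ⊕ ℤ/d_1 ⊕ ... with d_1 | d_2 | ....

Answer: M ≅ ℤ^2 ⊕ ℤ/5 ⊕ ℤ/15

Derivation:
rank_ℚ(R)=2; free=4−2=2
SNF(R) diag = [5, 15] → torsion [5, 15]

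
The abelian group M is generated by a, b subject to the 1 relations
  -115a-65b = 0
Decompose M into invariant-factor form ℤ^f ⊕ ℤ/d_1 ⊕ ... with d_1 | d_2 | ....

Answer: M ≅ ℤ^1 ⊕ ℤ/5

Derivation:
rank_ℚ(R)=1; free=2−1=1
SNF(R) diag = [5] → torsion [5]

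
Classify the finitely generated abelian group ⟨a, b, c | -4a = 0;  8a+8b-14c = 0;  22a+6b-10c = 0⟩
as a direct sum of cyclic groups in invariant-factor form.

Answer: M ≅ ℤ/2 ⊕ ℤ/2 ⊕ ℤ/4

Derivation:
rank_ℚ(R)=3; free=3−3=0
SNF(R) diag = [2, 2, 4] → torsion [2, 2, 4]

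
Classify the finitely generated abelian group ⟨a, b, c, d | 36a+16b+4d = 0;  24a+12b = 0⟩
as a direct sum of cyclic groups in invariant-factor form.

Answer: M ≅ ℤ^2 ⊕ ℤ/4 ⊕ ℤ/12

Derivation:
rank_ℚ(R)=2; free=4−2=2
SNF(R) diag = [4, 12] → torsion [4, 12]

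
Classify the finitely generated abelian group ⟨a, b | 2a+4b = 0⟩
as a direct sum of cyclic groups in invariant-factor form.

rank_ℚ(R)=1; free=2−1=1
SNF(R) diag = [2] → torsion [2]

Answer: M ≅ ℤ^1 ⊕ ℤ/2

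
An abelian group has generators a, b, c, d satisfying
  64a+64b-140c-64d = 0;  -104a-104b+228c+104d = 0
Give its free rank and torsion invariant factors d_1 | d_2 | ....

Answer: M ≅ ℤ^2 ⊕ ℤ/4 ⊕ ℤ/8

Derivation:
rank_ℚ(R)=2; free=4−2=2
SNF(R) diag = [4, 8] → torsion [4, 8]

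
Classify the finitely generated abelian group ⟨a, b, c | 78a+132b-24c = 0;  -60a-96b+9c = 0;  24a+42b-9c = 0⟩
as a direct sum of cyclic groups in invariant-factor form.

rank_ℚ(R)=3; free=3−3=0
SNF(R) diag = [3, 6, 18] → torsion [3, 6, 18]

Answer: M ≅ ℤ/3 ⊕ ℤ/6 ⊕ ℤ/18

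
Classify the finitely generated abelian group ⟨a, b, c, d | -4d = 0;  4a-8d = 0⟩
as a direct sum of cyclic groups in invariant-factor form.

Answer: M ≅ ℤ^2 ⊕ ℤ/4 ⊕ ℤ/4

Derivation:
rank_ℚ(R)=2; free=4−2=2
SNF(R) diag = [4, 4] → torsion [4, 4]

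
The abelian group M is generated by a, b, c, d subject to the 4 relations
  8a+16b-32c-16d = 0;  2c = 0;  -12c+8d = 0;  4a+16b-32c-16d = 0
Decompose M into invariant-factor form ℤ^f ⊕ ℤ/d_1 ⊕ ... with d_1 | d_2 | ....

Answer: M ≅ ℤ/2 ⊕ ℤ/4 ⊕ ℤ/8 ⊕ ℤ/16

Derivation:
rank_ℚ(R)=4; free=4−4=0
SNF(R) diag = [2, 4, 8, 16] → torsion [2, 4, 8, 16]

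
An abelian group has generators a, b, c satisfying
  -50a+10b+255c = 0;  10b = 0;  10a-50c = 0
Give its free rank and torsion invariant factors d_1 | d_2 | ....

rank_ℚ(R)=3; free=3−3=0
SNF(R) diag = [5, 10, 10] → torsion [5, 10, 10]

Answer: M ≅ ℤ/5 ⊕ ℤ/10 ⊕ ℤ/10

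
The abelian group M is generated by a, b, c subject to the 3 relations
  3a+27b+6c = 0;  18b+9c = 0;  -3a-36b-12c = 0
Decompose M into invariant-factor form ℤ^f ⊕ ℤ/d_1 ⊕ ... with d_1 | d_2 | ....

Answer: M ≅ ℤ/3 ⊕ ℤ/3 ⊕ ℤ/9

Derivation:
rank_ℚ(R)=3; free=3−3=0
SNF(R) diag = [3, 3, 9] → torsion [3, 3, 9]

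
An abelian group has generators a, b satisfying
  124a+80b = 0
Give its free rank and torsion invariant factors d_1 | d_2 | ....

Answer: M ≅ ℤ^1 ⊕ ℤ/4

Derivation:
rank_ℚ(R)=1; free=2−1=1
SNF(R) diag = [4] → torsion [4]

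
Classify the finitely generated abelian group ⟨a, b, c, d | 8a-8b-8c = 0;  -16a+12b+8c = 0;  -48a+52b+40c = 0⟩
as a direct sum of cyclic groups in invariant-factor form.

Answer: M ≅ ℤ^1 ⊕ ℤ/4 ⊕ ℤ/8 ⊕ ℤ/16

Derivation:
rank_ℚ(R)=3; free=4−3=1
SNF(R) diag = [4, 8, 16] → torsion [4, 8, 16]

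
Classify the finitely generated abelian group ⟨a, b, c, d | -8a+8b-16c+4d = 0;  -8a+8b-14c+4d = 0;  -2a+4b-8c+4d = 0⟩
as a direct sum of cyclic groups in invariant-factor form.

rank_ℚ(R)=3; free=4−3=1
SNF(R) diag = [2, 2, 4] → torsion [2, 2, 4]

Answer: M ≅ ℤ^1 ⊕ ℤ/2 ⊕ ℤ/2 ⊕ ℤ/4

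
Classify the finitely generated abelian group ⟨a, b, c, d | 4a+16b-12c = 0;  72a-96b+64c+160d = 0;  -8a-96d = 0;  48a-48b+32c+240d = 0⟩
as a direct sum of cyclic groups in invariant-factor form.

Answer: M ≅ ℤ/4 ⊕ ℤ/8 ⊕ ℤ/16 ⊕ ℤ/32

Derivation:
rank_ℚ(R)=4; free=4−4=0
SNF(R) diag = [4, 8, 16, 32] → torsion [4, 8, 16, 32]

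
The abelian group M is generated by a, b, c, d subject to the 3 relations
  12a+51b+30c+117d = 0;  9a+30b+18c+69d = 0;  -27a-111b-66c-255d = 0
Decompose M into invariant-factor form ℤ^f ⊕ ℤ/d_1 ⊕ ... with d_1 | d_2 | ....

rank_ℚ(R)=3; free=4−3=1
SNF(R) diag = [3, 3, 3] → torsion [3, 3, 3]

Answer: M ≅ ℤ^1 ⊕ ℤ/3 ⊕ ℤ/3 ⊕ ℤ/3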